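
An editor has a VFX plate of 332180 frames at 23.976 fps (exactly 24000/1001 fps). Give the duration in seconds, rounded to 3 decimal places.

13854.674 seconds

Running time = 332180 × 1001/24000 = 16625609/1200 s ≈ 13854.674 s.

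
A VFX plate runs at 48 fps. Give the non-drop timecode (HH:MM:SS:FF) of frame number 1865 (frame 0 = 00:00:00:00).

00:00:38:41

1865 ÷ 48 = 38 full seconds, remainder 41 frames.
38 s = 0 h 0 min 38 s.
Timecode: 00:00:38:41.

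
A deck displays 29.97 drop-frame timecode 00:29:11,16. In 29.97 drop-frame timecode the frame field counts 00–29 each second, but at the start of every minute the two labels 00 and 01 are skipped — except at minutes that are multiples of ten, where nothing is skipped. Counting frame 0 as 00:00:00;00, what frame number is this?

52492

As if non-drop at 30 labels/s: (0 × 3600 + 29 × 60 + 11) × 30 + 16 = 52546.
Minute boundaries passed: 29; those not divisible by 10: 29 − 2 = 27; dropped labels = 2 × 27 = 54.
Actual frame index = 52546 − 54 = 52492.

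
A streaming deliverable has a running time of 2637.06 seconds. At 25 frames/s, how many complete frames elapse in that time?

Frames = 2637.06 × 25 = 131853/2 ≈ 65926.5000.
Complete frames: 65926.

65926 frames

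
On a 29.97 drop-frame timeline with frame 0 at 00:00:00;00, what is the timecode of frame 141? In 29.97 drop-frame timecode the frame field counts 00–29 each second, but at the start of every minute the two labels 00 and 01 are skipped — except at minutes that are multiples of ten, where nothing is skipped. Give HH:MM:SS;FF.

00:00:04;21

Ten DF minutes hold 17982 frames, so frame 141 lies in block 0 (frames 0–17981) with 141 frames into that block.
The block's first minute is 1800 frames and the rest 1798 each; 141 frames reaches minute 0, so 0 × 18 + 0 × 2 = 0 labels have been skipped so far.
Adding those back, label number 141 + 0 = 141 at 30 labels/s is 4 s + 21 f = 0 h 0 min 4 s frame 21, i.e. 00:00:04;21.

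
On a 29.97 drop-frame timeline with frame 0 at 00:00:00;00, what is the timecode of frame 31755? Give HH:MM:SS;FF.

00:17:39;17

Each 10-minute DF block holds 10 × 60 × 30 − 9 × 2 = 17982 frames. 31755 ÷ 17982 → 1 full block, remainder 13773.
Within the partial block the first minute is 1800 frames and each further minute 1798, so 7 further minute boundaries passed. Total skipped labels = 18 × 1 + 2 × 7 = 32.
Non-drop label index = 31755 + 32 = 31787; at 30 labels/s that is 00:17:39:17, i.e. DF 00:17:39;17.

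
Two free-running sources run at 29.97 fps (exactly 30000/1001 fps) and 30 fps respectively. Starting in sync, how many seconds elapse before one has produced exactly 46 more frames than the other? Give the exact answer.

23023/15 seconds

The gap grows by |30 − 30000/1001| = 30/1001 frames per second.
Time for a 46-frame gap: 46 ÷ (30/1001) = 23023/15 s.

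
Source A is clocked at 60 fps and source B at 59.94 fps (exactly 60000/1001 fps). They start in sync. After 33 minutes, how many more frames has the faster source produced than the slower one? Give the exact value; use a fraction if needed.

33 min = 1980 s.
A emits 60 × 1980 = 118800 frames; B emits 60000/1001 × 1980 = 10800000/91.
Difference = 10800/91 frames (≈ 118.6813); B is behind A.

10800/91 frames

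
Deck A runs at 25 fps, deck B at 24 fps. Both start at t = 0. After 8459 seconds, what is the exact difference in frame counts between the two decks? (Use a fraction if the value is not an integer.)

8459 frames

A emits 25 × 8459 = 211475 frames; B emits 24 × 8459 = 203016.
Difference = 8459 frames; B is behind A.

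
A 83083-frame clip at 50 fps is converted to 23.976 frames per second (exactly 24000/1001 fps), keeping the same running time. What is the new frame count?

39840 frames

Target frames = source frames × (target rate / source rate) = 83083 × (24000/1001)/(50) = 83083 × 480/1001 = 39840.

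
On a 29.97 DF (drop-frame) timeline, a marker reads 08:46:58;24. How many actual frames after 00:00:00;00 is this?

As if non-drop at 30 labels/s: (8 × 3600 + 46 × 60 + 58) × 30 + 24 = 948564.
Minute boundaries passed: 526; those not divisible by 10: 526 − 52 = 474; dropped labels = 2 × 474 = 948.
Actual frame index = 948564 − 948 = 947616.

947616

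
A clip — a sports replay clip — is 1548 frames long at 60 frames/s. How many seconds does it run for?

Running time = 1548 / (60) = 25.8 s.

25.8 seconds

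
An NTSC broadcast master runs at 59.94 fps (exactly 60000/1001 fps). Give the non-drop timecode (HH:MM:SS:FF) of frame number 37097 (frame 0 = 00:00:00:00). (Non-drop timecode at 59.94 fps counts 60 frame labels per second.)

00:10:18:17

37097 ÷ 60 = 618 full seconds, remainder 17 frames.
618 s = 0 h 10 min 18 s.
Timecode: 00:10:18:17.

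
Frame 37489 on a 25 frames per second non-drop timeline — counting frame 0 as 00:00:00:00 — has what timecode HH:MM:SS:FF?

37489 ÷ 25 = 1499 full seconds, remainder 14 frames.
1499 s = 0 h 24 min 59 s.
Timecode: 00:24:59:14.

00:24:59:14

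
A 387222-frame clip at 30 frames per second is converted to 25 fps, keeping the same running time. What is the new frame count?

Target frames = source frames × (target rate / source rate) = 387222 × (25)/(30) = 387222 × 5/6 = 322685.

322685 frames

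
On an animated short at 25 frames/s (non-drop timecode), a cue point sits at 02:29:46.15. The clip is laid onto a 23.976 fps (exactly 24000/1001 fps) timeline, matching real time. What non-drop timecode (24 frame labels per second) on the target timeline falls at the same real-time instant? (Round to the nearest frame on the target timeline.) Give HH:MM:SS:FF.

02:29:37:15

Source frame index: (2×3600 + 29×60 + 46) × 25 + 15 = 224665.
Real time: 224665 / (25) = 44933/5 s.
Target frame: (44933/5) × (24000/1001) = 30811200/143 ≈ 215462.937 → 215463.
At 24 labels/s: frame 215463 → 02:29:37:15.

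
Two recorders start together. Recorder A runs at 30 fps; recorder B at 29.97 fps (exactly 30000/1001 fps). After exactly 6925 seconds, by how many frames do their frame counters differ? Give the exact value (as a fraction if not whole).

A emits 30 × 6925 = 207750 frames; B emits 30000/1001 × 6925 = 207750000/1001.
Difference = 207750/1001 frames (≈ 207.5425); B is behind A.

207750/1001 frames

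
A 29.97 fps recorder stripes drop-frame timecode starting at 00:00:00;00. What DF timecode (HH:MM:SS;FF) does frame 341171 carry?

Each 10-minute DF block holds 10 × 60 × 30 − 9 × 2 = 17982 frames. 341171 ÷ 17982 → 18 full blocks, remainder 17495.
Within the partial block the first minute is 1800 frames and each further minute 1798, so 9 further minute boundaries passed. Total skipped labels = 18 × 18 + 2 × 9 = 342.
Non-drop label index = 341171 + 342 = 341513; at 30 labels/s that is 03:09:43:23, i.e. DF 03:09:43;23.

03:09:43;23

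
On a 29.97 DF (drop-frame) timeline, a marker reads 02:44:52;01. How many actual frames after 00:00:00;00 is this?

296465

Complete 10-minute blocks: 16, each 17982 frames → 287712.
Remaining 4 whole minutes in the current block: 1800 + 3 × 1798 = 7194 frames.
Within the current minute: 52 × 30 + 1 − 2 = 1559 (labels ;00/;01 skipped at this minute). Total = 287712 + 7194 + 1559 = 296465.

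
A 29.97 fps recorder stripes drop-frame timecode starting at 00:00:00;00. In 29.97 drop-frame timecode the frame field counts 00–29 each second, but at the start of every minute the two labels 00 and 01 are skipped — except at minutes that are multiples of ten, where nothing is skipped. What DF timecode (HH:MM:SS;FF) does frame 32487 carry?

00:18:04;01

Ten DF minutes hold 17982 frames, so frame 32487 lies in block 1 (frames 17982–35963) with 14505 frames into that block.
The block's first minute is 1800 frames and the rest 1798 each; 14505 frames reaches minute 8, so 1 × 18 + 8 × 2 = 34 labels have been skipped so far.
Adding those back, label number 32487 + 34 = 32521 at 30 labels/s is 1084 s + 1 f = 0 h 18 min 4 s frame 1, i.e. 00:18:04;01.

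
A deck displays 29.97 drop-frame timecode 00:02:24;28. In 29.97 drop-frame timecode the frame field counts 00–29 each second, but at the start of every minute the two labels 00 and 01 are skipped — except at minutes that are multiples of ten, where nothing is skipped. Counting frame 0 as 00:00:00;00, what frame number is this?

4344

As if non-drop at 30 labels/s: (0 × 3600 + 2 × 60 + 24) × 30 + 28 = 4348.
Minute boundaries passed: 2; those not divisible by 10: 2 − 0 = 2; dropped labels = 2 × 2 = 4.
Actual frame index = 4348 − 4 = 4344.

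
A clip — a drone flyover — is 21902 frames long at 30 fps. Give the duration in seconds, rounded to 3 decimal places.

730.067 seconds

Running time = 21902 × 1/30 = 10951/15 s ≈ 730.067 s.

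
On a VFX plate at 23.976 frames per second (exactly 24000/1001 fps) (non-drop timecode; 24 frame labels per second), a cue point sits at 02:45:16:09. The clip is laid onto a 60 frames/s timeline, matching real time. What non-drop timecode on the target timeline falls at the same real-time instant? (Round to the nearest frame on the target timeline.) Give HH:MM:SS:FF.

Source frame index: (2×3600 + 45×60 + 16) × 24 + 9 = 237993.
Real time: 237993 / (24000/1001) = 79410331/8000 s.
Target frame: (79410331/8000) × (60) = 238230993/400 ≈ 595577.483 → 595577.
At 60 labels/s: frame 595577 → 02:45:26:17.

02:45:26:17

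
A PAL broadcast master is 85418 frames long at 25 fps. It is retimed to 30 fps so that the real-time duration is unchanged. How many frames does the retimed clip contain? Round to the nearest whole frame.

Frames at target rate = 85418 × (30) / (25) = 512508/5 ≈ 102501.600.
Nearest whole frame: 102502.

102502 frames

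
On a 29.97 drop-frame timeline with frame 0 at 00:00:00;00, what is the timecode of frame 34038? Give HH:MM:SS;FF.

00:18:55;22

Each 10-minute DF block holds 10 × 60 × 30 − 9 × 2 = 17982 frames. 34038 ÷ 17982 → 1 full block, remainder 16056.
Within the partial block the first minute is 1800 frames and each further minute 1798, so 8 further minute boundaries passed. Total skipped labels = 18 × 1 + 2 × 8 = 34.
Non-drop label index = 34038 + 34 = 34072; at 30 labels/s that is 00:18:55:22, i.e. DF 00:18:55;22.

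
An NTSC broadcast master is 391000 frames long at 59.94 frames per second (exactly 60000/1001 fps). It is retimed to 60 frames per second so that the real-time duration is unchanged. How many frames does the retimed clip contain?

391391 frames

Target frames = source frames × (target rate / source rate) = 391000 × (60)/(60000/1001) = 391000 × 1001/1000 = 391391.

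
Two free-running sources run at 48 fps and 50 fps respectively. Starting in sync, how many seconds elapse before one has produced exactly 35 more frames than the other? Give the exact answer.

The gap grows by |50 − 48| = 2 frames per second.
Time for a 35-frame gap: 35 ÷ (2) = 17.5 s.

17.5 seconds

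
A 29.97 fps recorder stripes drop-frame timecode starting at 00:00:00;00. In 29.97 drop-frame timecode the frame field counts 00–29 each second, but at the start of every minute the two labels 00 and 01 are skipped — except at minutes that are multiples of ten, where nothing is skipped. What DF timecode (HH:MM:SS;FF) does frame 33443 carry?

Each 10-minute DF block holds 10 × 60 × 30 − 9 × 2 = 17982 frames. 33443 ÷ 17982 → 1 full block, remainder 15461.
Within the partial block the first minute is 1800 frames and each further minute 1798, so 8 further minute boundaries passed. Total skipped labels = 18 × 1 + 2 × 8 = 34.
Non-drop label index = 33443 + 34 = 33477; at 30 labels/s that is 00:18:35:27, i.e. DF 00:18:35;27.

00:18:35;27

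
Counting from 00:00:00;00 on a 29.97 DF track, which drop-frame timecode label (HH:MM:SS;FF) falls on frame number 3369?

Ten DF minutes hold 17982 frames, so frame 3369 lies in block 0 (frames 0–17981) with 3369 frames into that block.
The block's first minute is 1800 frames and the rest 1798 each; 3369 frames reaches minute 1, so 0 × 18 + 1 × 2 = 2 labels have been skipped so far.
Adding those back, label number 3369 + 2 = 3371 at 30 labels/s is 112 s + 11 f = 0 h 1 min 52 s frame 11, i.e. 00:01:52;11.

00:01:52;11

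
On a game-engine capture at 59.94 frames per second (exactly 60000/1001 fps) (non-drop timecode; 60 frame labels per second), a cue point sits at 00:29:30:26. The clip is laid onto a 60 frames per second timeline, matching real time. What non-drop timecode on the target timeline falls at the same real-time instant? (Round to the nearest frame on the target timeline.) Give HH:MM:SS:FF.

Source frame index: (0×3600 + 29×60 + 30) × 60 + 26 = 106226.
Real time: 106226 / (60000/1001) = 53166113/30000 s.
Target frame: (53166113/30000) × (60) = 53166113/500 ≈ 106332.226 → 106332.
At 60 labels/s: frame 106332 → 00:29:32:12.

00:29:32:12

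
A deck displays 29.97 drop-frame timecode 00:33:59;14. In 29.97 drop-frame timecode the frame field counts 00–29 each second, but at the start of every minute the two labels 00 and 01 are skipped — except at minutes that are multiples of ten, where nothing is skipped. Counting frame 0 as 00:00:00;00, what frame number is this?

61124

As if non-drop at 30 labels/s: (0 × 3600 + 33 × 60 + 59) × 30 + 14 = 61184.
Minute boundaries passed: 33; those not divisible by 10: 33 − 3 = 30; dropped labels = 2 × 30 = 60.
Actual frame index = 61184 − 60 = 61124.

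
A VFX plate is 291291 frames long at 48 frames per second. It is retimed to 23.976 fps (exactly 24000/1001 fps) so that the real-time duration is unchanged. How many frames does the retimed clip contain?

Target frames = source frames × (target rate / source rate) = 291291 × (24000/1001)/(48) = 291291 × 500/1001 = 145500.

145500 frames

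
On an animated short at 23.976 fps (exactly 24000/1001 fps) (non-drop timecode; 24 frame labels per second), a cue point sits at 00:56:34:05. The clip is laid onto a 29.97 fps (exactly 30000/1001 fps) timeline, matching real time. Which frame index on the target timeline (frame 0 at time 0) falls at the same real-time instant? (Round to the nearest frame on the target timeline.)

Source frame index: (0×3600 + 56×60 + 34) × 24 + 5 = 81461.
Real time: 81461 / (24000/1001) = 81542461/24000 s.
Target frame: (81542461/24000) × (30000/1001) = 407305/4 ≈ 101826.250 → 101826.

frame 101826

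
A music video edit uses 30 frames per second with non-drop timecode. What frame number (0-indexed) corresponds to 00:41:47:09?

frame 75219

Total seconds to the label: (0 × 3600 + 41 × 60 + 47) = 2507.
Frame index = 2507 × 30 + 9 = 75219.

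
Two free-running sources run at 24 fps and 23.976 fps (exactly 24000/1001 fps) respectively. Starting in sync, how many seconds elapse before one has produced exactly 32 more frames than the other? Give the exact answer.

4004/3 seconds

The gap grows by |24000/1001 − 24| = 24/1001 frames per second.
Time for a 32-frame gap: 32 ÷ (24/1001) = 4004/3 s.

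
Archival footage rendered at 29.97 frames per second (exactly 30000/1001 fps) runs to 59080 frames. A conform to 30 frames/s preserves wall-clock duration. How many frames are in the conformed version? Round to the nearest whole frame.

Frames at target rate = 59080 × (30) / (30000/1001) = 1478477/25 ≈ 59139.080.
Nearest whole frame: 59139.

59139 frames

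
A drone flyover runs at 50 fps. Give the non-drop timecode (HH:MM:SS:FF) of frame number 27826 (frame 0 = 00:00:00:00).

00:09:16:26

27826 ÷ 50 = 556 full seconds, remainder 26 frames.
556 s = 0 h 9 min 16 s.
Timecode: 00:09:16:26.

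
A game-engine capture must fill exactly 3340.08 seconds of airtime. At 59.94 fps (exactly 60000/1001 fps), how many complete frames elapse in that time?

Frames = 3340.08 × 60000/1001 = 200404800/1001 ≈ 200204.5954.
Complete frames: 200204.

200204 frames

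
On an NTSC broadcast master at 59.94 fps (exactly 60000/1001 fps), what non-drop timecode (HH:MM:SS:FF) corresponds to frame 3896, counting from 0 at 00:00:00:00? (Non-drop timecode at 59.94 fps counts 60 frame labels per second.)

3896 ÷ 60 = 64 full seconds, remainder 56 frames.
64 s = 0 h 1 min 4 s.
Timecode: 00:01:04:56.

00:01:04:56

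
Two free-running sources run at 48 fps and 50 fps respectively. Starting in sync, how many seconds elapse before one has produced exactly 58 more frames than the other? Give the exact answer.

29 seconds

The gap grows by |50 − 48| = 2 frames per second.
Time for a 58-frame gap: 58 ÷ (2) = 29 s.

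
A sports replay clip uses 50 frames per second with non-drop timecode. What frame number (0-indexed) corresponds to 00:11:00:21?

Total seconds to the label: (0 × 3600 + 11 × 60 + 0) = 660.
Frame index = 660 × 50 + 21 = 33021.

33021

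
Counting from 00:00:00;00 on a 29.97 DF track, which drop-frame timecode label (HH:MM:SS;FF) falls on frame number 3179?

Each 10-minute DF block holds 10 × 60 × 30 − 9 × 2 = 17982 frames. 3179 ÷ 17982 → 0 full blocks, remainder 3179.
Within the partial block the first minute is 1800 frames and each further minute 1798, so 1 further minute boundary passed. Total skipped labels = 18 × 0 + 2 × 1 = 2.
Non-drop label index = 3179 + 2 = 3181; at 30 labels/s that is 00:01:46:01, i.e. DF 00:01:46;01.

00:01:46;01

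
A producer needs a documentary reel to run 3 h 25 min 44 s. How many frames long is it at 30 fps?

370320 frames

3 h 25 min 44 s = 12344 s.
Frames = 12344 × 30 = 370320.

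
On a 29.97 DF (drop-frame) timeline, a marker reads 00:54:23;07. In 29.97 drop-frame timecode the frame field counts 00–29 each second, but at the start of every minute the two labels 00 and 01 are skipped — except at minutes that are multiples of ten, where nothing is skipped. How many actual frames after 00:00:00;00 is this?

97799

As if non-drop at 30 labels/s: (0 × 3600 + 54 × 60 + 23) × 30 + 7 = 97897.
Minute boundaries passed: 54; those not divisible by 10: 54 − 5 = 49; dropped labels = 2 × 49 = 98.
Actual frame index = 97897 − 98 = 97799.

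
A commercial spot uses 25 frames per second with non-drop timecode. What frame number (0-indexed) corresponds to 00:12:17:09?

Total seconds to the label: (0 × 3600 + 12 × 60 + 17) = 737.
Frame index = 737 × 25 + 9 = 18434.

18434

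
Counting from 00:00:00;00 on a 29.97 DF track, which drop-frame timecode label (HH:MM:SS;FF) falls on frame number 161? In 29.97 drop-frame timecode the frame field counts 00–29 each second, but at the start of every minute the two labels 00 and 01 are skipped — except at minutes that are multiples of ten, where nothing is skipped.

00:00:05;11

Ten DF minutes hold 17982 frames, so frame 161 lies in block 0 (frames 0–17981) with 161 frames into that block.
The block's first minute is 1800 frames and the rest 1798 each; 161 frames reaches minute 0, so 0 × 18 + 0 × 2 = 0 labels have been skipped so far.
Adding those back, label number 161 + 0 = 161 at 30 labels/s is 5 s + 11 f = 0 h 0 min 5 s frame 11, i.e. 00:00:05;11.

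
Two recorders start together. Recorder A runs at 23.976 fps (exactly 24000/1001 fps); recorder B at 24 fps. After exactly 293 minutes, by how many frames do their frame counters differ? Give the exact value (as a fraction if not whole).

421920/1001 frames

293 min = 17580 s.
A emits 24000/1001 × 17580 = 421920000/1001 frames; B emits 24 × 17580 = 421920.
Difference = 421920/1001 frames (≈ 421.4985); B is ahead of A.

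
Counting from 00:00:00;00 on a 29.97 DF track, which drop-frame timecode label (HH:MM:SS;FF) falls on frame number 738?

00:00:24;18

Each 10-minute DF block holds 10 × 60 × 30 − 9 × 2 = 17982 frames. 738 ÷ 17982 → 0 full blocks, remainder 738.
Within the partial block the first minute is 1800 frames and each further minute 1798, so 0 further minute boundaries passed. Total skipped labels = 18 × 0 + 2 × 0 = 0.
Non-drop label index = 738 + 0 = 738; at 30 labels/s that is 00:00:24:18, i.e. DF 00:00:24;18.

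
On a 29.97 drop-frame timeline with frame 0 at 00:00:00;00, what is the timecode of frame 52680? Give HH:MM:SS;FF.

Ten DF minutes hold 17982 frames, so frame 52680 lies in block 2 (frames 35964–53945) with 16716 frames into that block.
The block's first minute is 1800 frames and the rest 1798 each; 16716 frames reaches minute 9, so 2 × 18 + 9 × 2 = 54 labels have been skipped so far.
Adding those back, label number 52680 + 54 = 52734 at 30 labels/s is 1757 s + 24 f = 0 h 29 min 17 s frame 24, i.e. 00:29:17;24.

00:29:17;24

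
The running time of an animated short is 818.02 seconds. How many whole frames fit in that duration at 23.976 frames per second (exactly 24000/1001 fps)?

19612 frames

Frames = 818.02 × 24000/1001 = 2804640/143 ≈ 19612.8671.
Complete frames: 19612.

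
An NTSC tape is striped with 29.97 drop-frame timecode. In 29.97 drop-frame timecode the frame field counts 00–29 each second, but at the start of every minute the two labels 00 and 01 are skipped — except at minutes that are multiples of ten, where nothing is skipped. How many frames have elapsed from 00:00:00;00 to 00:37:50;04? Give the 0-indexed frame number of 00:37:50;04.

Complete 10-minute blocks: 3, each 17982 frames → 53946.
Remaining 7 whole minutes in the current block: 1800 + 6 × 1798 = 12588 frames.
Within the current minute: 50 × 30 + 4 − 2 = 1502 (labels ;00/;01 skipped at this minute). Total = 53946 + 12588 + 1502 = 68036.

68036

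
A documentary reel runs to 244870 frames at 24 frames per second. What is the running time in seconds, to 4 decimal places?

10202.9167 seconds

Running time = 244870 × 1/24 = 122435/12 s ≈ 10202.9167 s.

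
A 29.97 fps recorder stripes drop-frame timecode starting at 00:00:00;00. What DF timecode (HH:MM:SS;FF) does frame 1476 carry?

Ten DF minutes hold 17982 frames, so frame 1476 lies in block 0 (frames 0–17981) with 1476 frames into that block.
The block's first minute is 1800 frames and the rest 1798 each; 1476 frames reaches minute 0, so 0 × 18 + 0 × 2 = 0 labels have been skipped so far.
Adding those back, label number 1476 + 0 = 1476 at 30 labels/s is 49 s + 6 f = 0 h 0 min 49 s frame 6, i.e. 00:00:49;06.

00:00:49;06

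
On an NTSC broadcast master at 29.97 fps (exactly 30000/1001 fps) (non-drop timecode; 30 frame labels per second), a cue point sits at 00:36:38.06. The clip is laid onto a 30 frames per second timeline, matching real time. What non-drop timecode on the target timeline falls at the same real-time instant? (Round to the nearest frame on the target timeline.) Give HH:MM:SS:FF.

00:36:40:12

Source frame index: (0×3600 + 36×60 + 38) × 30 + 6 = 65946.
Real time: 65946 / (30000/1001) = 11001991/5000 s.
Target frame: (11001991/5000) × (30) = 33005973/500 ≈ 66011.946 → 66012.
At 30 labels/s: frame 66012 → 00:36:40:12.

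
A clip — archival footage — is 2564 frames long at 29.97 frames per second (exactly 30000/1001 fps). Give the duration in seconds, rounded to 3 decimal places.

Running time = 2564 × 1001/30000 = 641641/7500 s ≈ 85.552 s.

85.552 seconds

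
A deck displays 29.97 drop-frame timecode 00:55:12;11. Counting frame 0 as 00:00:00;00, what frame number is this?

Complete 10-minute blocks: 5, each 17982 frames → 89910.
Remaining 5 whole minutes in the current block: 1800 + 4 × 1798 = 8992 frames.
Within the current minute: 12 × 30 + 11 − 2 = 369 (labels ;00/;01 skipped at this minute). Total = 89910 + 8992 + 369 = 99271.

99271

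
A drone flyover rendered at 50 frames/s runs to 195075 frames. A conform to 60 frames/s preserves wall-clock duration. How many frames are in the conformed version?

234090 frames

Target frames = source frames × (target rate / source rate) = 195075 × (60)/(50) = 195075 × 6/5 = 234090.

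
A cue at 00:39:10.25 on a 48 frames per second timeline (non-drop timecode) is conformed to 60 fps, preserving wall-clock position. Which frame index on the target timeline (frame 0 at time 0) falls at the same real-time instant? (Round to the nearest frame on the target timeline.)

Source frame index: (0×3600 + 39×60 + 10) × 48 + 25 = 112825.
Real time: 112825 / (48) = 112825/48 s.
Target frame: (112825/48) × (60) = 564125/4 ≈ 141031.250 → 141031.

frame 141031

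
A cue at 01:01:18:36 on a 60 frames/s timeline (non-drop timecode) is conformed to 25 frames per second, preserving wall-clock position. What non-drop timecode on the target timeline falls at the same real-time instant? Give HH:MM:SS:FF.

01:01:18:15

Source frame index: (1×3600 + 1×60 + 18) × 60 + 36 = 220716.
Real time: 220716 / (60) = 18393/5 s.
Target frame: (18393/5) × (25) = 91965.
At 25 labels/s: frame 91965 → 01:01:18:15.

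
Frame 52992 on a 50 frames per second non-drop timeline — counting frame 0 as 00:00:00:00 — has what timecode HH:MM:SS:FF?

00:17:39:42

52992 ÷ 50 = 1059 full seconds, remainder 42 frames.
1059 s = 0 h 17 min 39 s.
Timecode: 00:17:39:42.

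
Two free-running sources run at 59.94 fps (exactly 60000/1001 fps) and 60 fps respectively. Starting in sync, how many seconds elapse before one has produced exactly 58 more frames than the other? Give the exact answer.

29029/30 seconds

The gap grows by |60 − 60000/1001| = 60/1001 frames per second.
Time for a 58-frame gap: 58 ÷ (60/1001) = 29029/30 s.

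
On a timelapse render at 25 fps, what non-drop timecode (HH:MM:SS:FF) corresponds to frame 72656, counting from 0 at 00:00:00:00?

72656 ÷ 25 = 2906 full seconds, remainder 6 frames.
2906 s = 0 h 48 min 26 s.
Timecode: 00:48:26:06.

00:48:26:06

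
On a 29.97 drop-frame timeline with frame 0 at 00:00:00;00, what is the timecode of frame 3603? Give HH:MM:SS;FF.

00:02:00;07

Ten DF minutes hold 17982 frames, so frame 3603 lies in block 0 (frames 0–17981) with 3603 frames into that block.
The block's first minute is 1800 frames and the rest 1798 each; 3603 frames reaches minute 2, so 0 × 18 + 2 × 2 = 4 labels have been skipped so far.
Adding those back, label number 3603 + 4 = 3607 at 30 labels/s is 120 s + 7 f = 0 h 2 min 0 s frame 7, i.e. 00:02:00;07.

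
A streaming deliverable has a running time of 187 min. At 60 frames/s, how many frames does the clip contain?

187 min = 11220 s.
Frames = 11220 × 60 = 673200.

673200 frames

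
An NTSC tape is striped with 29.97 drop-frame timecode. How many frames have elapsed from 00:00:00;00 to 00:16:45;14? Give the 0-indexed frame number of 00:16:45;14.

30134

Complete 10-minute blocks: 1, each 17982 frames → 17982.
Remaining 6 whole minutes in the current block: 1800 + 5 × 1798 = 10790 frames.
Within the current minute: 45 × 30 + 14 − 2 = 1362 (labels ;00/;01 skipped at this minute). Total = 17982 + 10790 + 1362 = 30134.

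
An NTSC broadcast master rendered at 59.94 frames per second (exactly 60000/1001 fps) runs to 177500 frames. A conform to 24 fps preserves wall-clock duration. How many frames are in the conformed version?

71071 frames

Target frames = source frames × (target rate / source rate) = 177500 × (24)/(60000/1001) = 177500 × 1001/2500 = 71071.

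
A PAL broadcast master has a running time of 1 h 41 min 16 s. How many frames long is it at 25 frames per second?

1 h 41 min 16 s = 6076 s.
Frames = 6076 × 25 = 151900.

151900 frames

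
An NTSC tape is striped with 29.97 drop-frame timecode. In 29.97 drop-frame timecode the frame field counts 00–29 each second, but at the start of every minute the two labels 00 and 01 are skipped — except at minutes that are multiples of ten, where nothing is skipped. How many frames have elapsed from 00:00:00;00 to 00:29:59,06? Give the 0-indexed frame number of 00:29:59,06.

53922

Complete 10-minute blocks: 2, each 17982 frames → 35964.
Remaining 9 whole minutes in the current block: 1800 + 8 × 1798 = 16184 frames.
Within the current minute: 59 × 30 + 6 − 2 = 1774 (labels ;00/;01 skipped at this minute). Total = 35964 + 16184 + 1774 = 53922.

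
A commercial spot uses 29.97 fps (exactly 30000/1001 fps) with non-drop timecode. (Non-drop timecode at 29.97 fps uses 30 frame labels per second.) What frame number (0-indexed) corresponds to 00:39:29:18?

Total seconds to the label: (0 × 3600 + 39 × 60 + 29) = 2369.
Frame index = 2369 × 30 + 18 = 71088.

71088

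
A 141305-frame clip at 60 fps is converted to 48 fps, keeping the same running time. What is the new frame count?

113044 frames

Target frames = source frames × (target rate / source rate) = 141305 × (48)/(60) = 141305 × 4/5 = 113044.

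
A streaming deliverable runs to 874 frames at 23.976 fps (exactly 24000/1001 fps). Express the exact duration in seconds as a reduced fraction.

437437/12000 seconds

Running time = 874 ÷ (24000/1001) = 874 × 1001/24000 = 437437/12000 s.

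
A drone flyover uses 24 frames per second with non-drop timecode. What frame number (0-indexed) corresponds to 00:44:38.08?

frame 64280

Total seconds to the label: (0 × 3600 + 44 × 60 + 38) = 2678.
Frame index = 2678 × 24 + 8 = 64280.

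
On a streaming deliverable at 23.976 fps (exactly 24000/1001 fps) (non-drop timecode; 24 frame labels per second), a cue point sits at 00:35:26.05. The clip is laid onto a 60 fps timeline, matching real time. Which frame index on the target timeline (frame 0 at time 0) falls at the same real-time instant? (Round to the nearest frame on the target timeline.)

frame 127700

Source frame index: (0×3600 + 35×60 + 26) × 24 + 5 = 51029.
Real time: 51029 / (24000/1001) = 51080029/24000 s.
Target frame: (51080029/24000) × (60) = 51080029/400 ≈ 127700.072 → 127700.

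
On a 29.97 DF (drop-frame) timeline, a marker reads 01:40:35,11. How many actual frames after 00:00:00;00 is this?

180881

As if non-drop at 30 labels/s: (1 × 3600 + 40 × 60 + 35) × 30 + 11 = 181061.
Minute boundaries passed: 100; those not divisible by 10: 100 − 10 = 90; dropped labels = 2 × 90 = 180.
Actual frame index = 181061 − 180 = 180881.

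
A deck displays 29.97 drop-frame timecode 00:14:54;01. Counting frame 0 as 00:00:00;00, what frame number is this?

Complete 10-minute blocks: 1, each 17982 frames → 17982.
Remaining 4 whole minutes in the current block: 1800 + 3 × 1798 = 7194 frames.
Within the current minute: 54 × 30 + 1 − 2 = 1619 (labels ;00/;01 skipped at this minute). Total = 17982 + 7194 + 1619 = 26795.

26795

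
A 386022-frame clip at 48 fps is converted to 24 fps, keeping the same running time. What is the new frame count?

Target frames = source frames × (target rate / source rate) = 386022 × (24)/(48) = 386022 × 1/2 = 193011.

193011 frames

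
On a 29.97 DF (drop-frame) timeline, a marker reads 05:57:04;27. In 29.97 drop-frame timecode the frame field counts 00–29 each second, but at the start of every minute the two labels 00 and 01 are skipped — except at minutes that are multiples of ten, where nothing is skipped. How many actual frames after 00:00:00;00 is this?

Complete 10-minute blocks: 35, each 17982 frames → 629370.
Remaining 7 whole minutes in the current block: 1800 + 6 × 1798 = 12588 frames.
Within the current minute: 4 × 30 + 27 − 2 = 145 (labels ;00/;01 skipped at this minute). Total = 629370 + 12588 + 145 = 642103.

642103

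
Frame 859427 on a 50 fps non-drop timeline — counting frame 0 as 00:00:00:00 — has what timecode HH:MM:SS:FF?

859427 ÷ 50 = 17188 full seconds, remainder 27 frames.
17188 s = 4 h 46 min 28 s.
Timecode: 04:46:28:27.

04:46:28:27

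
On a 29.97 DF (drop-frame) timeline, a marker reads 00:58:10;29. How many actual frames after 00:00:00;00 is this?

As if non-drop at 30 labels/s: (0 × 3600 + 58 × 60 + 10) × 30 + 29 = 104729.
Minute boundaries passed: 58; those not divisible by 10: 58 − 5 = 53; dropped labels = 2 × 53 = 106.
Actual frame index = 104729 − 106 = 104623.

104623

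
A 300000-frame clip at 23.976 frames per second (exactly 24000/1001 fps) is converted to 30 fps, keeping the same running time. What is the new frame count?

Target frames = source frames × (target rate / source rate) = 300000 × (30)/(24000/1001) = 300000 × 1001/800 = 375375.

375375 frames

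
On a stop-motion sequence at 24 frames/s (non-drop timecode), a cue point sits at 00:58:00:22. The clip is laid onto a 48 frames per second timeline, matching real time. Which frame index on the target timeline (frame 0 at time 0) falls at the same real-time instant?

Source frame index: (0×3600 + 58×60 + 0) × 24 + 22 = 83542.
Real time: 83542 / (24) = 41771/12 s.
Target frame: (41771/12) × (48) = 167084.

frame 167084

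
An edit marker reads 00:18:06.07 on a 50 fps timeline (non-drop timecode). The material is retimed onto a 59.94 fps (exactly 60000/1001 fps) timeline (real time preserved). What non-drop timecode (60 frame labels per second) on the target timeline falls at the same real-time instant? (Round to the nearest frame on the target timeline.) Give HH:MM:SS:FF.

00:18:05:03

Source frame index: (0×3600 + 18×60 + 6) × 50 + 7 = 54307.
Real time: 54307 / (50) = 54307/50 s.
Target frame: (54307/50) × (60000/1001) = 5924400/91 ≈ 65103.297 → 65103.
At 60 labels/s: frame 65103 → 00:18:05:03.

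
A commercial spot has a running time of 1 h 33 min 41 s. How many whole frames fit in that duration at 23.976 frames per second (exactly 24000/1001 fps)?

1 h 33 min 41 s = 5621 s.
Frames = 5621 × 24000/1001 = 1752000/13 ≈ 134769.2308.
Complete frames: 134769.

134769 frames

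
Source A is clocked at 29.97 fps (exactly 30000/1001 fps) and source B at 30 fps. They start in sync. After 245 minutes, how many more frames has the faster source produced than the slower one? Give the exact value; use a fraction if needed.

245 min = 14700 s.
A emits 30000/1001 × 14700 = 63000000/143 frames; B emits 30 × 14700 = 441000.
Difference = 63000/143 frames (≈ 440.5594); B is ahead of A.

63000/143 frames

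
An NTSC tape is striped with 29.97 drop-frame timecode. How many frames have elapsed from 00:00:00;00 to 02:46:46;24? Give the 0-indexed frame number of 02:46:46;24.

299904

As if non-drop at 30 labels/s: (2 × 3600 + 46 × 60 + 46) × 30 + 24 = 300204.
Minute boundaries passed: 166; those not divisible by 10: 166 − 16 = 150; dropped labels = 2 × 150 = 300.
Actual frame index = 300204 − 300 = 299904.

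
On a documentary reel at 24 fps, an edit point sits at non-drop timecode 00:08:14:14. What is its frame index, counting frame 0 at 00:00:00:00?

frame 11870

Total seconds to the label: (0 × 3600 + 8 × 60 + 14) = 494.
Frame index = 494 × 24 + 14 = 11870.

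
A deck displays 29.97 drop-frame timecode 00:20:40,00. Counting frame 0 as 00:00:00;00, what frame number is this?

37164

As if non-drop at 30 labels/s: (0 × 3600 + 20 × 60 + 40) × 30 + 0 = 37200.
Minute boundaries passed: 20; those not divisible by 10: 20 − 2 = 18; dropped labels = 2 × 18 = 36.
Actual frame index = 37200 − 36 = 37164.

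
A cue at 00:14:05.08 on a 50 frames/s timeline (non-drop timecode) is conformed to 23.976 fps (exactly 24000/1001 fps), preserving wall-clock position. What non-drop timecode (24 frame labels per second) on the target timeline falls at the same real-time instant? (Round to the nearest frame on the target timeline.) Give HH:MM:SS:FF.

00:14:04:08

Source frame index: (0×3600 + 14×60 + 5) × 50 + 8 = 42258.
Real time: 42258 / (50) = 21129/25 s.
Target frame: (21129/25) × (24000/1001) = 20283840/1001 ≈ 20263.576 → 20264.
At 24 labels/s: frame 20264 → 00:14:04:08.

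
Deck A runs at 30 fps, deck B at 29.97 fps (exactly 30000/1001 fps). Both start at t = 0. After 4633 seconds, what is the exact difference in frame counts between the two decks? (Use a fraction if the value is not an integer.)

A emits 30 × 4633 = 138990 frames; B emits 30000/1001 × 4633 = 138990000/1001.
Difference = 138990/1001 frames (≈ 138.8511); B is behind A.

138990/1001 frames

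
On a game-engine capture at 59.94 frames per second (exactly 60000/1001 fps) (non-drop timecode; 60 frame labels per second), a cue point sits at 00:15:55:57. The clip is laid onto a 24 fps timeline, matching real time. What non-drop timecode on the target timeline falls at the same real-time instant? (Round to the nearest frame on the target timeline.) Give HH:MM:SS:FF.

Source frame index: (0×3600 + 15×60 + 55) × 60 + 57 = 57357.
Real time: 57357 / (60000/1001) = 19138119/20000 s.
Target frame: (19138119/20000) × (24) = 57414357/2500 ≈ 22965.743 → 22966.
At 24 labels/s: frame 22966 → 00:15:56:22.

00:15:56:22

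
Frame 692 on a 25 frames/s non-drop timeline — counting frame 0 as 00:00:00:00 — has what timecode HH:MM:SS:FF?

00:00:27:17

692 ÷ 25 = 27 full seconds, remainder 17 frames.
27 s = 0 h 0 min 27 s.
Timecode: 00:00:27:17.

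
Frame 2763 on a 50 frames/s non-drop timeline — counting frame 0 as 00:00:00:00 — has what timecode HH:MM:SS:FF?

2763 ÷ 50 = 55 full seconds, remainder 13 frames.
55 s = 0 h 0 min 55 s.
Timecode: 00:00:55:13.

00:00:55:13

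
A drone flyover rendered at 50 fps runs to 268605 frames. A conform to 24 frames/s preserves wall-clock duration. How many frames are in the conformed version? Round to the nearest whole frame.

128930 frames

Frames at target rate = 268605 × (24) / (50) = 644652/5 ≈ 128930.400.
Nearest whole frame: 128930.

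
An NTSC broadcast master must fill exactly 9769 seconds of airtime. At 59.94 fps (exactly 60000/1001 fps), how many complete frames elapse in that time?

Frames = 9769 × 60000/1001 = 586140000/1001 ≈ 585554.4456.
Complete frames: 585554.

585554 frames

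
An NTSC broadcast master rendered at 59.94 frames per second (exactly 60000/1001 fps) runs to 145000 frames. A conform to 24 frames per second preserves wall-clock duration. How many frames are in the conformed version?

58058 frames

Target frames = source frames × (target rate / source rate) = 145000 × (24)/(60000/1001) = 145000 × 1001/2500 = 58058.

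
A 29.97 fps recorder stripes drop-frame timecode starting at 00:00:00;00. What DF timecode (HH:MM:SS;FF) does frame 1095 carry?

00:00:36;15

Each 10-minute DF block holds 10 × 60 × 30 − 9 × 2 = 17982 frames. 1095 ÷ 17982 → 0 full blocks, remainder 1095.
Within the partial block the first minute is 1800 frames and each further minute 1798, so 0 further minute boundaries passed. Total skipped labels = 18 × 0 + 2 × 0 = 0.
Non-drop label index = 1095 + 0 = 1095; at 30 labels/s that is 00:00:36:15, i.e. DF 00:00:36;15.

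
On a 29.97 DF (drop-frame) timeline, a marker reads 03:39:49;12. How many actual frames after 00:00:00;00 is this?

As if non-drop at 30 labels/s: (3 × 3600 + 39 × 60 + 49) × 30 + 12 = 395682.
Minute boundaries passed: 219; those not divisible by 10: 219 − 21 = 198; dropped labels = 2 × 198 = 396.
Actual frame index = 395682 − 396 = 395286.

395286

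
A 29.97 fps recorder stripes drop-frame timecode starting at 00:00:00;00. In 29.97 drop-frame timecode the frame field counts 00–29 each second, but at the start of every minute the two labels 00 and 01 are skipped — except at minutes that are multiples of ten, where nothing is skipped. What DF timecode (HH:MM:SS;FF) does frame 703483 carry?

Ten DF minutes hold 17982 frames, so frame 703483 lies in block 39 (frames 701298–719279) with 2185 frames into that block.
The block's first minute is 1800 frames and the rest 1798 each; 2185 frames reaches minute 1, so 39 × 18 + 1 × 2 = 704 labels have been skipped so far.
Adding those back, label number 703483 + 704 = 704187 at 30 labels/s is 23472 s + 27 f = 6 h 31 min 12 s frame 27, i.e. 06:31:12;27.

06:31:12;27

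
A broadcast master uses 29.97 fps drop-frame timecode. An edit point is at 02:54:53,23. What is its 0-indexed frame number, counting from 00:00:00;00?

314499

Complete 10-minute blocks: 17, each 17982 frames → 305694.
Remaining 4 whole minutes in the current block: 1800 + 3 × 1798 = 7194 frames.
Within the current minute: 53 × 30 + 23 − 2 = 1611 (labels ;00/;01 skipped at this minute). Total = 305694 + 7194 + 1611 = 314499.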